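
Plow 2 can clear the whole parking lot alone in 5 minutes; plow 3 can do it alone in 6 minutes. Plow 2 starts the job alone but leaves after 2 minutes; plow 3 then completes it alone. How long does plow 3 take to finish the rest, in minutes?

18/5 minutes

In 2 minutes plow 2 does 2/5 of the job, leaving 3/5.
Plow 3 works at 1/6 per minute, so finishing takes 3/5 ÷ 1/6 = 18/5 minutes.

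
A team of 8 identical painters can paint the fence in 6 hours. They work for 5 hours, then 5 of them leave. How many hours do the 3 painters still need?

One painter does 1/48 of the job per hour.
After 5 hours with 8 painters, 5/6 is done (1/6 left).
With 3 painters the rate is 3/48 = 1/16, so the rest takes 1/6 ÷ 1/16 = 8/3 hours.

8/3 hours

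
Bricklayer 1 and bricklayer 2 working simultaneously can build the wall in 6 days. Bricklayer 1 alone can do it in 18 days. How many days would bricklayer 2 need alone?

9 days

Combined rate is 1/6 per day.
Known contribution: 1/18 per day.
So bricklayer 2's rate is 1/6 − 1/18 = 1/9, meaning 9 days alone.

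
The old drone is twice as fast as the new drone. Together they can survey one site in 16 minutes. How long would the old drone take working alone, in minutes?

Let the new drone's rate be r; then the old drone's rate is 2r, so together (2 + 1)r = 3r = 1/16.
Thus r = 1/48 per minute.
The new drone alone: 48 minutes; the old drone alone: 24 minutes.

24 minutes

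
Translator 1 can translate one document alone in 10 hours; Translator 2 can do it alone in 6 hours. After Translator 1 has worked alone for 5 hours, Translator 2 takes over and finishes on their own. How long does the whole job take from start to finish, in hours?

8 hours

In 5 hours Translator 1 does 5/10 = 1/2 of the job, leaving 1/2.
Translator 2 works at 1/6 per hour, so finishing takes 1/2 ÷ 1/6 = 3 hours.
Total time = 5 + 3 = 8 hours.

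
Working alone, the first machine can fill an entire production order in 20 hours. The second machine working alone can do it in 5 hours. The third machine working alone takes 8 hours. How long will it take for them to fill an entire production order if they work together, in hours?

Combined rate: 1/20 + 1/5 + 1/8 = (2 + 8 + 5)/40 = 15/40 = 3/8 per hour.
Time = 1 ÷ (3/8) = 8/3 hours.

8/3 hours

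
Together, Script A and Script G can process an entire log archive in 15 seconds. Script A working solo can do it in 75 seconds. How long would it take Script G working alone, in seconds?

Combined rate is 1/15 per second.
Known contribution: 1/75 per second.
So Script G's rate is 1/15 − 1/75 = 4/75, meaning 75/4 seconds alone.

75/4 seconds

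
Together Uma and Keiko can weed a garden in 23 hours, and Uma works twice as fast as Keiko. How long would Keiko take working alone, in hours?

69 hours

Let Keiko's rate be r; then Uma's rate is 2r, so together (2 + 1)r = 3r = 1/23.
Thus r = 1/69 per hour.
Keiko alone: 69 hours; Uma alone: 69/2 hours.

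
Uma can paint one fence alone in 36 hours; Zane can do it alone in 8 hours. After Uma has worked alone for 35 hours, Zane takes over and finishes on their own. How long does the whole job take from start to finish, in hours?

317/9 hours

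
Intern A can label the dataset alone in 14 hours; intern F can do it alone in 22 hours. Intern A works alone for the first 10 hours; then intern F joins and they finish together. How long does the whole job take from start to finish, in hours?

112/9 hours

In 10 hours intern A does 10/14 = 5/7 of the job, leaving 2/7.
Intern A and intern F together work at 9/77 per hour, so finishing takes 2/7 ÷ 9/77 = 22/9 hours.
Total time = 10 + 22/9 = 112/9 hours.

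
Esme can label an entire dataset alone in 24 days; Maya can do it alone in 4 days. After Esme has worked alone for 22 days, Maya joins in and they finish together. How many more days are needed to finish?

In 22 days Esme does 22/24 = 11/12 of the job, leaving 1/12.
Esme and Maya together work at 7/24 per day, so finishing takes 1/12 ÷ 7/24 = 2/7 days.

2/7 days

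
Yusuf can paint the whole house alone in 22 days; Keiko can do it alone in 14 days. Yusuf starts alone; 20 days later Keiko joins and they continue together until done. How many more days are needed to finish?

7/9 days

In 20 days Yusuf does 20/22 = 10/11 of the job, leaving 1/11.
Yusuf and Keiko together work at 9/77 per day, so finishing takes 1/11 ÷ 9/77 = 7/9 days.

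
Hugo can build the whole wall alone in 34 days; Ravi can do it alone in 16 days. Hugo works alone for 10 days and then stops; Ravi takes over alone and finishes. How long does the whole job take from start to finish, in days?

362/17 days

In 10 days Hugo does 10/34 = 5/17 of the job, leaving 12/17.
Ravi works at 1/16 per day, so finishing takes 12/17 ÷ 1/16 = 192/17 days.
Total time = 10 + 192/17 = 362/17 days.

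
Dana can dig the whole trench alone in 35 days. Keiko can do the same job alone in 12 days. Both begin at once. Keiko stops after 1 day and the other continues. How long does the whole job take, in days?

385/12 days

In the first 1 day the combined rate is 47/420, so 47/420 of the job is done, leaving 373/420.
After Keiko leaves the rate is 1/35 per day; the remaining 373/420 takes 373/12 days.
Total = 1 + 373/12 = 385/12 days.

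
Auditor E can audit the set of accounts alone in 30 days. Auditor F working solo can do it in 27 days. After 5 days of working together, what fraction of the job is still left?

Combined rate: 1/30 + 1/27 = (9 + 10)/270 = 19/270 per day.
In 5 days they complete 5·19/270 = 19/54 of the job.
So 35/54 remains.

35/54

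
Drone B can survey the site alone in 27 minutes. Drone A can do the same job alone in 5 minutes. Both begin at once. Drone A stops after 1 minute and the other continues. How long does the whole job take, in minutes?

108/5 minutes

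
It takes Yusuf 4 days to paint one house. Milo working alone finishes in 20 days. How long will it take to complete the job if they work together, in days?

10/3 days

With two workers the combined time is the product over the sum: 4·20/(4+20) = 80/24 = 10/3 days.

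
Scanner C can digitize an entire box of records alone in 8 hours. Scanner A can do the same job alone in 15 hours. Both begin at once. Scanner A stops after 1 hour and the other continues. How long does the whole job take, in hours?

In the first 1 hour the combined rate is 23/120, so 23/120 of the job is done, leaving 97/120.
After Scanner A leaves the rate is 1/8 per hour; the remaining 97/120 takes 97/15 hours.
Total = 1 + 97/15 = 112/15 hours.

112/15 hours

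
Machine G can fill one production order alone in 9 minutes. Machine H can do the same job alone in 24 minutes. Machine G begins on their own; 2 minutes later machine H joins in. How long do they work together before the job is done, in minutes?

In the first 2 minutes machine G alone does 2/9 of the job, leaving 7/9.
Once everyone is working, combined rate: 1/9 + 1/24 = (8 + 3)/72 = 11/72 per minute.
Remaining 7/9 at 11/72 per minute takes 56/11 minutes.

56/11 minutes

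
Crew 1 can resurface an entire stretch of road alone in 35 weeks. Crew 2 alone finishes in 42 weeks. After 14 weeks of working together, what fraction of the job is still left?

4/15

Combined rate: 1/35 + 1/42 = (6 + 5)/210 = 11/210 per week.
In 14 weeks they complete 14·11/210 = 11/15 of the job.
So 4/15 remains.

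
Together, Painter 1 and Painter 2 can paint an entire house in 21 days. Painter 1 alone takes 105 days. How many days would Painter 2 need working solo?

Combined rate is 1/21 per day.
Known contribution: 1/105 per day.
So Painter 2's rate is 1/21 − 1/105 = 4/105, meaning 105/4 days alone.

105/4 days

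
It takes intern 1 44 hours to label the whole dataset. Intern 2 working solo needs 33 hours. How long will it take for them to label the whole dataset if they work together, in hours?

Combined rate: 1/44 + 1/33 = (3 + 4)/132 = 7/132 per hour.
Time = 1 ÷ (7/132) = 132/7 hours.

132/7 hours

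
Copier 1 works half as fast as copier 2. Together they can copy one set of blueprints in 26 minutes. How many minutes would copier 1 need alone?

Let copier 2's rate be r; then copier 1's rate is (1/2)r, so together (1/2 + 1)r = (3/2)r = 1/26.
Thus r = 1/39 per minute.
Copier 2 alone: 39 minutes; copier 1 alone: 78 minutes.

78 minutes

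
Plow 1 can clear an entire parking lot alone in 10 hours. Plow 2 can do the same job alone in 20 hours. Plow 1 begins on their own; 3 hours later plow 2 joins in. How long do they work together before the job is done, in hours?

In the first 3 hours plow 1 alone does 3/10 of the job, leaving 7/10.
Once everyone is working, combined rate: 1/10 + 1/20 = (2 + 1)/20 = 3/20 per hour.
Remaining 7/10 at 3/20 per hour takes 14/3 hours.

14/3 hours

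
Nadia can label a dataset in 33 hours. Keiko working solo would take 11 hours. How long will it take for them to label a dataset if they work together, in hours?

Combined rate: 1/33 + 1/11 = (1 + 3)/33 = 4/33 per hour.
Time = 1 ÷ (4/33) = 33/4 hours.

33/4 hours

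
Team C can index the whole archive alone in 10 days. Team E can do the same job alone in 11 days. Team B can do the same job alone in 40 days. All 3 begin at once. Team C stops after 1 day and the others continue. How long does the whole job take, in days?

132/17 days

In the first 1 day the combined rate is 19/88, so 19/88 of the job is done, leaving 69/88.
After Team C leaves the rate is 51/440 per day; the remaining 69/88 takes 115/17 days.
Total = 1 + 115/17 = 132/17 days.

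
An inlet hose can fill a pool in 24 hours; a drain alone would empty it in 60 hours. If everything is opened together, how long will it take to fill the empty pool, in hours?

Net rate = 1/24 − 1/60 = (5 − 2)/120 = 3/120 = 1/40 per hour.
Filling time = 1 ÷ (1/40) = 40 hours.

40 hours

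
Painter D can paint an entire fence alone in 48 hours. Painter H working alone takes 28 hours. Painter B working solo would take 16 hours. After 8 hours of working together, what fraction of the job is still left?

Combined rate: 1/48 + 1/28 + 1/16 = (7 + 12 + 21)/336 = 40/336 = 5/42 per hour.
In 8 hours they complete 8·5/42 = 20/21 of the job.
So 1/21 remains.

1/21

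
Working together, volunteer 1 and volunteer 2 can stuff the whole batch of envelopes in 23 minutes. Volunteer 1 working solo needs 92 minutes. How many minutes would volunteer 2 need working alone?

Combined rate is 1/23 per minute.
Known contribution: 1/92 per minute.
So volunteer 2's rate is 1/23 − 1/92 = 3/92, meaning 92/3 minutes alone.

92/3 minutes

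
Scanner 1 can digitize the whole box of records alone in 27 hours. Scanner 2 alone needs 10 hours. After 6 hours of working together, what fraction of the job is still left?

8/45

Combined rate: 1/27 + 1/10 = (10 + 27)/270 = 37/270 per hour.
In 6 hours they complete 6·37/270 = 37/45 of the job.
So 8/45 remains.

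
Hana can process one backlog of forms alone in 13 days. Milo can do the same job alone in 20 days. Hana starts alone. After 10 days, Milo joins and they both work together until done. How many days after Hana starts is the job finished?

130/11 days

In the first 10 days Hana alone does 10/13 of the job, leaving 3/13.
Once everyone is working, combined rate: 1/13 + 1/20 = (20 + 13)/260 = 33/260 per day.
Remaining 3/13 at 33/260 per day takes 20/11 days.
Total from the start = 10 + 20/11 = 130/11 days.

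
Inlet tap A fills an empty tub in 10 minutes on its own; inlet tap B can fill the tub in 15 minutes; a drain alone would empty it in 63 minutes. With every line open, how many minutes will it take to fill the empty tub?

126/19 minutes

Net rate = 1/10 + 1/15 − 1/63 = (63 + 42 − 10)/630 = 95/630 = 19/126 per minute.
Filling time = 1 ÷ (19/126) = 126/19 minutes.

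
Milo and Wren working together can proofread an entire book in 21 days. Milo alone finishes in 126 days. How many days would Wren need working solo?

Combined rate is 1/21 per day.
Known contribution: 1/126 per day.
So Wren's rate is 1/21 − 1/126 = 5/126, meaning 126/5 days alone.

126/5 days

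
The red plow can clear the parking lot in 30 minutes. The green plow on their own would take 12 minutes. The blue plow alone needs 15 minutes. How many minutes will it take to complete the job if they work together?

Combined rate: 1/30 + 1/12 + 1/15 = (2 + 5 + 4)/60 = 11/60 per minute.
Time = 1 ÷ (11/60) = 60/11 minutes.

60/11 minutes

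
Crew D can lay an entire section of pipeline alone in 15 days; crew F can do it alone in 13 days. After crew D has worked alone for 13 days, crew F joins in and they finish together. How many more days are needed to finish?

In 13 days crew D does 13/15 of the job, leaving 2/15.
Crew D and crew F together work at 28/195 per day, so finishing takes 2/15 ÷ 28/195 = 13/14 days.

13/14 days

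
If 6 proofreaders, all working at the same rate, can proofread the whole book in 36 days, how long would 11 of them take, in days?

Total work is 6·36 = 216 proofreader-days.
With 11 proofreaders: 216/11 days.

216/11 days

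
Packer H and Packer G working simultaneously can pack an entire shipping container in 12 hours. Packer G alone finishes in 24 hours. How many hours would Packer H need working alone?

24 hours

Combined rate is 1/12 per hour.
Known contribution: 1/24 per hour.
So Packer H's rate is 1/12 − 1/24 = 1/24, meaning 24 hours alone.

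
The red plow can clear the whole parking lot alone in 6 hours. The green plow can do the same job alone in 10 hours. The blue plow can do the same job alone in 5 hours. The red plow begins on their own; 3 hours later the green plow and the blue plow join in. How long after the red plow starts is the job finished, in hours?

57/14 hours

In the first 3 hours the red plow alone does 3/6 = 1/2 of the job, leaving 1/2.
Once everyone is working, combined rate: 1/6 + 1/10 + 1/5 = (5 + 3 + 6)/30 = 14/30 = 7/15 per hour.
Remaining 1/2 at 7/15 per hour takes 15/14 hours.
Total from the start = 3 + 15/14 = 57/14 hours.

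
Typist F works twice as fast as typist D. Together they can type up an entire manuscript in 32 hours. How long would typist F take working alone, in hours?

48 hours

Let typist D's rate be r; then typist F's rate is 2r, so together (2 + 1)r = 3r = 1/32.
Thus r = 1/96 per hour.
Typist D alone: 96 hours; typist F alone: 48 hours.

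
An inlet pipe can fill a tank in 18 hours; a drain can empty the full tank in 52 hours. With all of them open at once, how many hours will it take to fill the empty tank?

468/17 hours

Net rate = 1/18 − 1/52 = (26 − 9)/468 = 17/468 per hour.
Filling time = 1 ÷ (17/468) = 468/17 hours.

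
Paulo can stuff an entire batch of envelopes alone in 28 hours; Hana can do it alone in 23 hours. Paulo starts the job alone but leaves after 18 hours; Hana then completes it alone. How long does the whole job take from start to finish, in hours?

In 18 hours Paulo does 18/28 = 9/14 of the job, leaving 5/14.
Hana works at 1/23 per hour, so finishing takes 5/14 ÷ 1/23 = 115/14 hours.
Total time = 18 + 115/14 = 367/14 hours.

367/14 hours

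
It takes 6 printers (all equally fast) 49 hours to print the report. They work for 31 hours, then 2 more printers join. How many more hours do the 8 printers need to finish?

One printer does 1/294 of the job per hour.
After 31 hours with 6 printers, 31/49 is done (18/49 left).
With 8 printers the rate is 8/294 = 4/147, so the rest takes 18/49 ÷ 4/147 = 27/2 hours.

27/2 hours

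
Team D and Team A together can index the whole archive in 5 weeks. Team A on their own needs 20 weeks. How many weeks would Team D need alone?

20/3 weeks

Combined rate is 1/5 per week.
Known contribution: 1/20 per week.
So Team D's rate is 1/5 − 1/20 = 3/20, meaning 20/3 weeks alone.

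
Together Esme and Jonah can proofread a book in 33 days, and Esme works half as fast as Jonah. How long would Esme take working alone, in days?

Let Jonah's rate be r; then Esme's rate is (1/2)r, so together (1/2 + 1)r = (3/2)r = 1/33.
Thus r = 2/99 per day.
Jonah alone: 99/2 days; Esme alone: 99 days.

99 days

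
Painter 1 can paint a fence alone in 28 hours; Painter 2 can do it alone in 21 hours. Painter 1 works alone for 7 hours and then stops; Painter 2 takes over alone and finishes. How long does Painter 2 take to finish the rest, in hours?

63/4 hours

In 7 hours Painter 1 does 7/28 = 1/4 of the job, leaving 3/4.
Painter 2 works at 1/21 per hour, so finishing takes 3/4 ÷ 1/21 = 63/4 hours.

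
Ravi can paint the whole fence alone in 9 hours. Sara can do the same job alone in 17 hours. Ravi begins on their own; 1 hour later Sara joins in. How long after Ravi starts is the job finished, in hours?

81/13 hours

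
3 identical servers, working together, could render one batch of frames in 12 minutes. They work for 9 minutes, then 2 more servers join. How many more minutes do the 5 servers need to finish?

9/5 minutes

One server does 1/36 of the job per minute.
After 9 minutes with 3 servers, 3/4 is done (1/4 left).
With 5 servers the rate is 5/36, so the rest takes 1/4 ÷ 5/36 = 9/5 minutes.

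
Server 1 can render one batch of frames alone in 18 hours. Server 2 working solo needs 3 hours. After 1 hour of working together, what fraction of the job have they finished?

7/18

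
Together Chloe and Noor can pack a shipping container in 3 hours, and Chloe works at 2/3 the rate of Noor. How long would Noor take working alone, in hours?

Let Noor's rate be r; then Chloe's rate is (2/3)r, so together (2/3 + 1)r = (5/3)r = 1/3.
Thus r = 1/5 per hour.
Noor alone: 5 hours; Chloe alone: 15/2 hours.

5 hours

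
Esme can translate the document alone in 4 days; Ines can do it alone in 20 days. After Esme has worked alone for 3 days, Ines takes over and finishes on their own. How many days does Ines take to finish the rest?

5 days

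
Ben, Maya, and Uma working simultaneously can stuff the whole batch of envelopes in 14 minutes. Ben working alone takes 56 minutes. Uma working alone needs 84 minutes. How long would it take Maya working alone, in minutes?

24 minutes

Combined rate is 1/14 per minute.
Known contribution: 1/56 + 1/84 = (3 + 2)/168 = 5/168 per minute.
So Maya's rate is 1/14 − 5/168 = 1/24, meaning 24 minutes alone.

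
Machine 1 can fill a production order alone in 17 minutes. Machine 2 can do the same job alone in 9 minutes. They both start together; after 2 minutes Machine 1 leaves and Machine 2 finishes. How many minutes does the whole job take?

135/17 minutes

In the first 2 minutes the combined rate is 26/153, so 52/153 of the job is done, leaving 101/153.
After Machine 1 leaves the rate is 1/9 per minute; the remaining 101/153 takes 101/17 minutes.
Total = 2 + 101/17 = 135/17 minutes.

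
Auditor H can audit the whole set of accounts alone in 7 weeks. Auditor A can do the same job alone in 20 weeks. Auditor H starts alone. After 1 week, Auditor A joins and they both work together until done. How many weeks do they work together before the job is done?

In the first 1 week Auditor H alone does 1/7 of the job, leaving 6/7.
Once everyone is working, combined rate: 1/7 + 1/20 = (20 + 7)/140 = 27/140 per week.
Remaining 6/7 at 27/140 per week takes 40/9 weeks.

40/9 weeks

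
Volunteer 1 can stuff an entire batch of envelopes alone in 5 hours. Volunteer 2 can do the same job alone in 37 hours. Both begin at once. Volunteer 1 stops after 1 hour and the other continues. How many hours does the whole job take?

In the first 1 hour the combined rate is 42/185, so 42/185 of the job is done, leaving 143/185.
After Volunteer 1 leaves the rate is 1/37 per hour; the remaining 143/185 takes 143/5 hours.
Total = 1 + 143/5 = 148/5 hours.

148/5 hours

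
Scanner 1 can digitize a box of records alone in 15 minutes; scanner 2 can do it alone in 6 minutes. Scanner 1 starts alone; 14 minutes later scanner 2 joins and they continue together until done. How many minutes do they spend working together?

2/7 minutes

In 14 minutes scanner 1 does 14/15 of the job, leaving 1/15.
Scanner 1 and scanner 2 together work at 7/30 per minute, so finishing takes 1/15 ÷ 7/30 = 2/7 minutes.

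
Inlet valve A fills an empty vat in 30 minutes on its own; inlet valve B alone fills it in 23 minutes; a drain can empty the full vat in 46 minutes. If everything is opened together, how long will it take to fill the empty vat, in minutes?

345/19 minutes

Net rate = 1/30 + 1/23 − 1/46 = (23 + 30 − 15)/690 = 38/690 = 19/345 per minute.
Filling time = 1 ÷ (19/345) = 345/19 minutes.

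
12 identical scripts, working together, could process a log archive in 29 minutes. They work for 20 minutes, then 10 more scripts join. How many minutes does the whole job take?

274/11 minutes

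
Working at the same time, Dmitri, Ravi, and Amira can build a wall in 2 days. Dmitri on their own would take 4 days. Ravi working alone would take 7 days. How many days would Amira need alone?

Combined rate is 1/2 per day.
Known contribution: 1/4 + 1/7 = (7 + 4)/28 = 11/28 per day.
So Amira's rate is 1/2 − 11/28 = 3/28, meaning 28/3 days alone.

28/3 days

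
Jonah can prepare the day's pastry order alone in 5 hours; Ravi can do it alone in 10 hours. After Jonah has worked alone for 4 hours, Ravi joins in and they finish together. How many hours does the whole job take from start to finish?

In 4 hours Jonah does 4/5 of the job, leaving 1/5.
Jonah and Ravi together work at 3/10 per hour, so finishing takes 1/5 ÷ 3/10 = 2/3 hours.
Total time = 4 + 2/3 = 14/3 hours.

14/3 hours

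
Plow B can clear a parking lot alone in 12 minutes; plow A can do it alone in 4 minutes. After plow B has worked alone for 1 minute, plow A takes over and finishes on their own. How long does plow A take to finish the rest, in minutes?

11/3 minutes

In 1 minute plow B does 1/12 of the job, leaving 11/12.
Plow A works at 1/4 per minute, so finishing takes 11/12 ÷ 1/4 = 11/3 minutes.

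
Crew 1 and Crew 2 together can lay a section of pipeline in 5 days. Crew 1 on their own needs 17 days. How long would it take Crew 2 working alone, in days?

Combined rate is 1/5 per day.
Known contribution: 1/17 per day.
So Crew 2's rate is 1/5 − 1/17 = 12/85, meaning 85/12 days alone.

85/12 days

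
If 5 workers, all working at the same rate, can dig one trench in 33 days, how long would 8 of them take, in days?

Total work is 5·33 = 165 worker-days.
With 8 workers: 165/8 days.

165/8 days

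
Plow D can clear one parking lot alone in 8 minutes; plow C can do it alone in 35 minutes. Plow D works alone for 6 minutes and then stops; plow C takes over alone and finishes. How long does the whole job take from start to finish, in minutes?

In 6 minutes plow D does 6/8 = 3/4 of the job, leaving 1/4.
Plow C works at 1/35 per minute, so finishing takes 1/4 ÷ 1/35 = 35/4 minutes.
Total time = 6 + 35/4 = 59/4 minutes.

59/4 minutes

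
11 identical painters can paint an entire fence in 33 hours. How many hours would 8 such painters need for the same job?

363/8 hours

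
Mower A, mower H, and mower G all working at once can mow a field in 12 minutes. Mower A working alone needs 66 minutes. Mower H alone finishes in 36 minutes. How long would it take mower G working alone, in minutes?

99/4 minutes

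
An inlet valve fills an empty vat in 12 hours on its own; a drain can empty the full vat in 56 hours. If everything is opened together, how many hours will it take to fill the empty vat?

168/11 hours

Net rate = 1/12 − 1/56 = (14 − 3)/168 = 11/168 per hour.
Filling time = 1 ÷ (11/168) = 168/11 hours.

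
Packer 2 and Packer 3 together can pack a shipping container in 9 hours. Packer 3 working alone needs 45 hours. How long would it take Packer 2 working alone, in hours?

45/4 hours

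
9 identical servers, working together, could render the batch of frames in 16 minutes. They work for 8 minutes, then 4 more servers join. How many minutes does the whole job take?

176/13 minutes

One server does 1/144 of the job per minute.
After 8 minutes with 9 servers, 1/2 is done (1/2 left).
With 13 servers the rate is 13/144, so the rest takes 1/2 ÷ 13/144 = 72/13 minutes.
Total = 8 + 72/13 = 176/13 minutes.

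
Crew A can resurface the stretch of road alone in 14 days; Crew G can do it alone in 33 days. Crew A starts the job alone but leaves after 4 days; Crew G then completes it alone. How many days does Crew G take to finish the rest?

In 4 days Crew A does 4/14 = 2/7 of the job, leaving 5/7.
Crew G works at 1/33 per day, so finishing takes 5/7 ÷ 1/33 = 165/7 days.

165/7 days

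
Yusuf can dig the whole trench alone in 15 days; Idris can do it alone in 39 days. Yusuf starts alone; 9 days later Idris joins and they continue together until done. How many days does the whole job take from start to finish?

In 9 days Yusuf does 9/15 = 3/5 of the job, leaving 2/5.
Yusuf and Idris together work at 6/65 per day, so finishing takes 2/5 ÷ 6/65 = 13/3 days.
Total time = 9 + 13/3 = 40/3 days.

40/3 days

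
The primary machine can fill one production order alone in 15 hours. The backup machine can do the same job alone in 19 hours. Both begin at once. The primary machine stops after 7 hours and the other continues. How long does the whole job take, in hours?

In the first 7 hours the combined rate is 34/285, so 238/285 of the job is done, leaving 47/285.
After the primary machine leaves the rate is 1/19 per hour; the remaining 47/285 takes 47/15 hours.
Total = 7 + 47/15 = 152/15 hours.

152/15 hours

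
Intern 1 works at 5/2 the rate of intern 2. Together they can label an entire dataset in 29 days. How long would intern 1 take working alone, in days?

203/5 days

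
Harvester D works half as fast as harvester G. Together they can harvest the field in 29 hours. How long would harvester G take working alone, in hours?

Let harvester G's rate be r; then harvester D's rate is (1/2)r, so together (1/2 + 1)r = (3/2)r = 1/29.
Thus r = 2/87 per hour.
Harvester G alone: 87/2 hours; harvester D alone: 87 hours.

87/2 hours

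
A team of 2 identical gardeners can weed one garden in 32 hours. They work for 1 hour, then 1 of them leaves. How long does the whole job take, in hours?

63 hours

One gardener does 1/64 of the job per hour.
After 1 hour with 2 gardeners, 1/32 is done (31/32 left).
With 1 gardener the rate is 1/64, so the rest takes 31/32 ÷ 1/64 = 62 hours.
Total = 1 + 62 = 63 hours.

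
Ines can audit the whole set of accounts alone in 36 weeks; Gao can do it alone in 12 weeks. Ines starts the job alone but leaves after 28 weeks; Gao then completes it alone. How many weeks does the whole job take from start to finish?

In 28 weeks Ines does 28/36 = 7/9 of the job, leaving 2/9.
Gao works at 1/12 per week, so finishing takes 2/9 ÷ 1/12 = 8/3 weeks.
Total time = 28 + 8/3 = 92/3 weeks.

92/3 weeks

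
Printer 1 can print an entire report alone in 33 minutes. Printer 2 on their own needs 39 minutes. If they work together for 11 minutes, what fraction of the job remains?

5/13

Combined rate: 1/33 + 1/39 = (13 + 11)/429 = 24/429 = 8/143 per minute.
In 11 minutes they complete 11·8/143 = 8/13 of the job.
So 5/13 remains.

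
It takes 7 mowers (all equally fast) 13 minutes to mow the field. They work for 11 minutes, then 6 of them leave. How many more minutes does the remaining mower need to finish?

14 minutes

One mower does 1/91 of the job per minute.
After 11 minutes with 7 mowers, 11/13 is done (2/13 left).
With 1 mower the rate is 1/91, so the rest takes 2/13 ÷ 1/91 = 14 minutes.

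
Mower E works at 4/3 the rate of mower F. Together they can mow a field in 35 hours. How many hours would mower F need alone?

245/3 hours

Let mower F's rate be r; then mower E's rate is (4/3)r, so together (4/3 + 1)r = (7/3)r = 1/35.
Thus r = 3/245 per hour.
Mower F alone: 245/3 hours; mower E alone: 245/4 hours.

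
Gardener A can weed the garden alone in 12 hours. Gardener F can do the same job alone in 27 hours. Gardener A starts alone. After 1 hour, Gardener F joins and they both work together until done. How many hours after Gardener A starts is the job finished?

In the first 1 hour Gardener A alone does 1/12 of the job, leaving 11/12.
Once everyone is working, combined rate: 1/12 + 1/27 = (9 + 4)/108 = 13/108 per hour.
Remaining 11/12 at 13/108 per hour takes 99/13 hours.
Total from the start = 1 + 99/13 = 112/13 hours.

112/13 hours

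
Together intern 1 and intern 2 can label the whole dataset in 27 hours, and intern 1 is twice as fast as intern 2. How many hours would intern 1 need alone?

Let intern 2's rate be r; then intern 1's rate is 2r, so together (2 + 1)r = 3r = 1/27.
Thus r = 1/81 per hour.
Intern 2 alone: 81 hours; intern 1 alone: 81/2 hours.

81/2 hours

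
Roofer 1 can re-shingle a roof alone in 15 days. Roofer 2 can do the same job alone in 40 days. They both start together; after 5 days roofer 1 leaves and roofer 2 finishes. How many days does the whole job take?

80/3 days

In the first 5 days the combined rate is 11/120, so 11/24 of the job is done, leaving 13/24.
After roofer 1 leaves the rate is 1/40 per day; the remaining 13/24 takes 65/3 days.
Total = 5 + 65/3 = 80/3 days.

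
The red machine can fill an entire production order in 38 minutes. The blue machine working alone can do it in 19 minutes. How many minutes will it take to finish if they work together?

38/3 minutes

With two workers the combined time is the product over the sum: 38·19/(38+19) = 722/57 = 38/3 minutes.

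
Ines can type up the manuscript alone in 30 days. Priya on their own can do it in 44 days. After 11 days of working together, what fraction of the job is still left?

23/60

Combined rate: 1/30 + 1/44 = (22 + 15)/660 = 37/660 per day.
In 11 days they complete 11·37/660 = 37/60 of the job.
So 23/60 remains.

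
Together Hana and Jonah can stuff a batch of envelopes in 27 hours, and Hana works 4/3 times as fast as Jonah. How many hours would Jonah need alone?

63 hours

Let Jonah's rate be r; then Hana's rate is (4/3)r, so together (4/3 + 1)r = (7/3)r = 1/27.
Thus r = 1/63 per hour.
Jonah alone: 63 hours; Hana alone: 189/4 hours.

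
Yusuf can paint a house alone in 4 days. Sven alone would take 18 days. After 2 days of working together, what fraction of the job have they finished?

Combined rate: 1/4 + 1/18 = (9 + 2)/36 = 11/36 per day.
In 2 days they complete 2·11/36 = 11/18 of the job.

11/18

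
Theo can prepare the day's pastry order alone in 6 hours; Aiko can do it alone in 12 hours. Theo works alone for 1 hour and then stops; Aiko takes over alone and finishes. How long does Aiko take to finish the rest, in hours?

In 1 hour Theo does 1/6 of the job, leaving 5/6.
Aiko works at 1/12 per hour, so finishing takes 5/6 ÷ 1/12 = 10 hours.

10 hours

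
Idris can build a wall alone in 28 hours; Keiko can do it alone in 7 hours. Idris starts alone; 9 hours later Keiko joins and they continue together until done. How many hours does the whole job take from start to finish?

In 9 hours Idris does 9/28 of the job, leaving 19/28.
Idris and Keiko together work at 5/28 per hour, so finishing takes 19/28 ÷ 5/28 = 19/5 hours.
Total time = 9 + 19/5 = 64/5 hours.

64/5 hours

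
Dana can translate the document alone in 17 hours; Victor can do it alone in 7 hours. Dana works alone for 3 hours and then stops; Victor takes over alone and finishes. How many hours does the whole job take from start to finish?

149/17 hours

In 3 hours Dana does 3/17 of the job, leaving 14/17.
Victor works at 1/7 per hour, so finishing takes 14/17 ÷ 1/7 = 98/17 hours.
Total time = 3 + 98/17 = 149/17 hours.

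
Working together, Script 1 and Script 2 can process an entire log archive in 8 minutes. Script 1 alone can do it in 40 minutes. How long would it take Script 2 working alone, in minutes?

10 minutes

Combined rate is 1/8 per minute.
Known contribution: 1/40 per minute.
So Script 2's rate is 1/8 − 1/40 = 1/10, meaning 10 minutes alone.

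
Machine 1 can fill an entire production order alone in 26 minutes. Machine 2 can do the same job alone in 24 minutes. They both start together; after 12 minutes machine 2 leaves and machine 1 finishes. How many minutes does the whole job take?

13 minutes

In the first 12 minutes the combined rate is 25/312, so 25/26 of the job is done, leaving 1/26.
After machine 2 leaves the rate is 1/26 per minute; the remaining 1/26 takes 1 minute.
Total = 12 + 1 = 13 minutes.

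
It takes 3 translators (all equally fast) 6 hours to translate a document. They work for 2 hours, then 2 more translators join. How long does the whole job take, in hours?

One translator does 1/18 of the job per hour.
After 2 hours with 3 translators, 1/3 is done (2/3 left).
With 5 translators the rate is 5/18, so the rest takes 2/3 ÷ 5/18 = 12/5 hours.
Total = 2 + 12/5 = 22/5 hours.

22/5 hours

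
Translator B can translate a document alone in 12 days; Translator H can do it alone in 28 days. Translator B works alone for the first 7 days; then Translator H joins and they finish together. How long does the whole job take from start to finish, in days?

In 7 days Translator B does 7/12 of the job, leaving 5/12.
Translator B and Translator H together work at 5/42 per day, so finishing takes 5/12 ÷ 5/42 = 7/2 days.
Total time = 7 + 7/2 = 21/2 days.

21/2 days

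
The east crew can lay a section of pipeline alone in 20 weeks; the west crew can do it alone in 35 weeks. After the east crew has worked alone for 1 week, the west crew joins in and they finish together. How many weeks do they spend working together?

133/11 weeks

In 1 week the east crew does 1/20 of the job, leaving 19/20.
The east crew and the west crew together work at 11/140 per week, so finishing takes 19/20 ÷ 11/140 = 133/11 weeks.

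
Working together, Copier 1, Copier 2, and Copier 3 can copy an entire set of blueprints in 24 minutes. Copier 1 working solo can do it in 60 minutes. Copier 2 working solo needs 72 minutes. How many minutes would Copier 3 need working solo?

Combined rate is 1/24 per minute.
Known contribution: 1/60 + 1/72 = (6 + 5)/360 = 11/360 per minute.
So Copier 3's rate is 1/24 − 11/360 = 1/90, meaning 90 minutes alone.

90 minutes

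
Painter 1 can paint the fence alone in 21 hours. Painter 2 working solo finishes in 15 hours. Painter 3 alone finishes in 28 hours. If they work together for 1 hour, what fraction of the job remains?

Combined rate: 1/21 + 1/15 + 1/28 = (20 + 28 + 15)/420 = 63/420 = 3/20 per hour.
In 1 hour they complete 1·3/20 = 3/20 of the job.
So 17/20 remains.

17/20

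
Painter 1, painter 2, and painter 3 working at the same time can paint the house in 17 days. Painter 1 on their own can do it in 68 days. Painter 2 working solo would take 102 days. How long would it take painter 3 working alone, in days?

Combined rate is 1/17 per day.
Known contribution: 1/68 + 1/102 = (3 + 2)/204 = 5/204 per day.
So painter 3's rate is 1/17 − 5/204 = 7/204, meaning 204/7 days alone.

204/7 days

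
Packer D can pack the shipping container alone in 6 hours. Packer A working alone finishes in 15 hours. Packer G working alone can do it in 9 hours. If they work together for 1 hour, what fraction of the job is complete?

Combined rate: 1/6 + 1/15 + 1/9 = (15 + 6 + 10)/90 = 31/90 per hour.
In 1 hour they complete 1·31/90 = 31/90 of the job.

31/90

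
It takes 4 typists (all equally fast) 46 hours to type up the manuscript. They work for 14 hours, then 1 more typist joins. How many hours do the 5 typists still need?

One typist does 1/184 of the job per hour.
After 14 hours with 4 typists, 7/23 is done (16/23 left).
With 5 typists the rate is 5/184, so the rest takes 16/23 ÷ 5/184 = 128/5 hours.

128/5 hours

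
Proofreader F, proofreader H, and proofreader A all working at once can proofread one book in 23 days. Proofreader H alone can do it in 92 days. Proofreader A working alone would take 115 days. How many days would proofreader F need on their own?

Combined rate is 1/23 per day.
Known contribution: 1/92 + 1/115 = (5 + 4)/460 = 9/460 per day.
So proofreader F's rate is 1/23 − 9/460 = 11/460, meaning 460/11 days alone.

460/11 days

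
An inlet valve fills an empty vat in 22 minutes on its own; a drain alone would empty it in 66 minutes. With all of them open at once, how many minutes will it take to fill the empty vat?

33 minutes

Net rate = 1/22 − 1/66 = (3 − 1)/66 = 2/66 = 1/33 per minute.
Filling time = 1 ÷ (1/33) = 33 minutes.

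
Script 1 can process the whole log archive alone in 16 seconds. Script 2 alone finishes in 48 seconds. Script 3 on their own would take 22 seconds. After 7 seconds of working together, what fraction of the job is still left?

13/132

Combined rate: 1/16 + 1/48 + 1/22 = (33 + 11 + 24)/528 = 68/528 = 17/132 per second.
In 7 seconds they complete 7·17/132 = 119/132 of the job.
So 13/132 remains.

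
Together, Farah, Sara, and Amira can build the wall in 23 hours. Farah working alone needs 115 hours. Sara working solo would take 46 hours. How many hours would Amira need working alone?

Combined rate is 1/23 per hour.
Known contribution: 1/115 + 1/46 = (2 + 5)/230 = 7/230 per hour.
So Amira's rate is 1/23 − 7/230 = 3/230, meaning 230/3 hours alone.

230/3 hours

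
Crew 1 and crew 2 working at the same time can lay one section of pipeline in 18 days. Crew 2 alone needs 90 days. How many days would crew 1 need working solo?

Combined rate is 1/18 per day.
Known contribution: 1/90 per day.
So crew 1's rate is 1/18 − 1/90 = 2/45, meaning 45/2 days alone.

45/2 days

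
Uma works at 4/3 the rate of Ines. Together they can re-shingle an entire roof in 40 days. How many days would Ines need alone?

Let Ines's rate be r; then Uma's rate is (4/3)r, so together (4/3 + 1)r = (7/3)r = 1/40.
Thus r = 3/280 per day.
Ines alone: 280/3 days; Uma alone: 70 days.

280/3 days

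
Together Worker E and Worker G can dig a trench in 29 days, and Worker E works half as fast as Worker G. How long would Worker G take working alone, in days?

Let Worker G's rate be r; then Worker E's rate is (1/2)r, so together (1/2 + 1)r = (3/2)r = 1/29.
Thus r = 2/87 per day.
Worker G alone: 87/2 days; Worker E alone: 87 days.

87/2 days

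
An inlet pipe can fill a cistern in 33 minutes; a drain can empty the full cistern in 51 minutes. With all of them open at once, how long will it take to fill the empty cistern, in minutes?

187/2 minutes

Net rate = 1/33 − 1/51 = (17 − 11)/561 = 6/561 = 2/187 per minute.
Filling time = 1 ÷ (2/187) = 187/2 minutes.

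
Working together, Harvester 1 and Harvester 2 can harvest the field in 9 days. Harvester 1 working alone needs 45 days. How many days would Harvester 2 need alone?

45/4 days

Combined rate is 1/9 per day.
Known contribution: 1/45 per day.
So Harvester 2's rate is 1/9 − 1/45 = 4/45, meaning 45/4 days alone.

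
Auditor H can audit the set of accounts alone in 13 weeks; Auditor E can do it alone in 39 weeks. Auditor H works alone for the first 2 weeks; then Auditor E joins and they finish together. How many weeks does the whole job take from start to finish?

In 2 weeks Auditor H does 2/13 of the job, leaving 11/13.
Auditor H and Auditor E together work at 4/39 per week, so finishing takes 11/13 ÷ 4/39 = 33/4 weeks.
Total time = 2 + 33/4 = 41/4 weeks.

41/4 weeks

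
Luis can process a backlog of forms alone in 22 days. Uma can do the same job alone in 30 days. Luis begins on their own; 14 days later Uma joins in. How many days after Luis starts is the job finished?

In the first 14 days Luis alone does 14/22 = 7/11 of the job, leaving 4/11.
Once everyone is working, combined rate: 1/22 + 1/30 = (15 + 11)/330 = 26/330 = 13/165 per day.
Remaining 4/11 at 13/165 per day takes 60/13 days.
Total from the start = 14 + 60/13 = 242/13 days.

242/13 days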